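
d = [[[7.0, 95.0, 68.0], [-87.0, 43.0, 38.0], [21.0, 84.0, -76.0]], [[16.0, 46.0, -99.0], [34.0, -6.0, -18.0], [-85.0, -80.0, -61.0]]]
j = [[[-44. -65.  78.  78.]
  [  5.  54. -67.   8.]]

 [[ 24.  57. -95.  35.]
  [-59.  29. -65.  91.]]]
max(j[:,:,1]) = 57.0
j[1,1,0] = -59.0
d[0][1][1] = 43.0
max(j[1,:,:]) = 91.0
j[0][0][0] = -44.0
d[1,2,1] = -80.0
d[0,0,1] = 95.0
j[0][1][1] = 54.0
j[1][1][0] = -59.0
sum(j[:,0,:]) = 68.0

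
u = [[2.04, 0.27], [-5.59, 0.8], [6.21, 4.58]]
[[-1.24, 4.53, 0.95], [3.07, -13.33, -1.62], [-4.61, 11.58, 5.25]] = u@[[-0.58,2.30,0.38],[-0.22,-0.59,0.63]]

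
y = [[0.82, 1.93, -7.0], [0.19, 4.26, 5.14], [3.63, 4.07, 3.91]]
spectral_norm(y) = 10.14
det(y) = 133.91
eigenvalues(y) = [(7.68+0j), (0.65+4.12j), (0.65-4.12j)]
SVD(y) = [[-0.54, 0.82, 0.21], [0.62, 0.22, 0.75], [0.57, 0.54, -0.63]] @ diag([10.142432038705284, 5.933846273479598, 2.225093423422245]) @ [[0.17,0.39,0.91], [0.45,0.79,-0.42], [-0.88,0.48,-0.04]]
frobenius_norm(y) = 11.96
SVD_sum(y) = [[-0.93, -2.11, -4.94],[1.08, 2.45, 5.74],[0.98, 2.22, 5.2]] + [[2.17, 3.81, -2.04], [0.57, 1.01, -0.54], [1.43, 2.51, -1.34]] + [[-0.42, 0.23, -0.02],[-1.46, 0.80, -0.07],[1.22, -0.67, 0.05]]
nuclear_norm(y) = 18.30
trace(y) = 8.99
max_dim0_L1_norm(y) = 16.05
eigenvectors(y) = [[0.32+0.00j, 0.82+0.00j, (0.82-0j)], [-0.78+0.00j, -0.27+0.27j, -0.27-0.27j], [(-0.53+0j), (-0.06-0.41j), -0.06+0.41j]]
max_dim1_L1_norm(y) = 11.61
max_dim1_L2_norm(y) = 7.31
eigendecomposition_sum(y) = [[(-0.93+0j), -2.45-0.00j, (-1.62-0j)], [(2.24+0j), (5.93+0j), (3.93+0j)], [(1.53+0j), 4.04+0.00j, (2.67+0j)]] + [[(0.87+2.23j), 2.19+0.33j, (-2.69+0.87j)],[-1.03-0.45j, -0.84+0.61j, 0.61-1.18j],[1.05-0.59j, (0.01-1.11j), (0.62+1.28j)]] + [[(0.87-2.23j), (2.19-0.33j), -2.69-0.87j], [(-1.03+0.45j), -0.84-0.61j, 0.61+1.18j], [(1.05+0.59j), 0.01+1.11j, (0.62-1.28j)]]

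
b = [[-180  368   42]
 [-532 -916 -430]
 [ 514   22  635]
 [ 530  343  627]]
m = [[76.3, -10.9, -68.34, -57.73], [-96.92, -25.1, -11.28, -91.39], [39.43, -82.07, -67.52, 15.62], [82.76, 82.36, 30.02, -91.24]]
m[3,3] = -91.24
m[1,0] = -96.92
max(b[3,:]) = 627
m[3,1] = 82.36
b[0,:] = [-180, 368, 42]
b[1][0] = -532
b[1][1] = -916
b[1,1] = -916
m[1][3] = -91.39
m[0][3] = -57.73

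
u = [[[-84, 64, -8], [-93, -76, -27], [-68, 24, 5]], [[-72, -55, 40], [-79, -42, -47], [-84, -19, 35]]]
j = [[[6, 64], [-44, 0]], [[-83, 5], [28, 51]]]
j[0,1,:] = [-44, 0]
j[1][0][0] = -83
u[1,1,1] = -42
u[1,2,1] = -19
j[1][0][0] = -83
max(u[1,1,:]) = -42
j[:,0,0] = [6, -83]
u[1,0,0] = -72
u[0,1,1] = -76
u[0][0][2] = -8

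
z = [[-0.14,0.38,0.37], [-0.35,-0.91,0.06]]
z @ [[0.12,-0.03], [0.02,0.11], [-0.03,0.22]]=[[-0.02, 0.13], [-0.06, -0.08]]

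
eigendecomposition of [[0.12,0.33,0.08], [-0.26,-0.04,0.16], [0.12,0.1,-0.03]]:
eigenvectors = [[(0.72+0j),(0.72-0j),0.53+0.00j],[(-0.28+0.54j),(-0.28-0.54j),-0.37+0.00j],[(0.28-0.19j),(0.28+0.19j),(0.76+0j)]]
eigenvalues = [(0.02+0.23j), (0.02-0.23j), (0.01+0j)]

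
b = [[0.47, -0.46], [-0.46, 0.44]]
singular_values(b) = [0.92, 0.01]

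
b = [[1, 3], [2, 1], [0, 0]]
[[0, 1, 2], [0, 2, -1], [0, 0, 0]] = b @[[0, 1, -1], [0, 0, 1]]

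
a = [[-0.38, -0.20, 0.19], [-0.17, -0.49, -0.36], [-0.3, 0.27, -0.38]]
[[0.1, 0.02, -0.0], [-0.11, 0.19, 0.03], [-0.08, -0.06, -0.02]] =a @ [[-0.11, 0.07, 0.04],[0.03, -0.33, -0.07],[0.33, -0.12, -0.02]]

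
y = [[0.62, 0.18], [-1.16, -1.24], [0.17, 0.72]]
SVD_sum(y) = [[0.37,  0.41], [-1.14,  -1.26], [0.43,  0.48]] + [[0.25, -0.23], [-0.02, 0.02], [-0.26, 0.24]]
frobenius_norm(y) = 1.96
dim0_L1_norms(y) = [1.95, 2.14]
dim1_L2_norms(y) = [0.65, 1.7, 0.74]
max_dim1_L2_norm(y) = 1.7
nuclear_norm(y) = 2.39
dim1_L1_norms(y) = [0.8, 2.4, 0.89]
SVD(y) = [[-0.29, -0.69], [0.89, 0.05], [-0.34, 0.73]] @ diag([1.8984586540339319, 0.49310722862646295]) @ [[-0.67, -0.74], [-0.74, 0.67]]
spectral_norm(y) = 1.90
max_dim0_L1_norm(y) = 2.14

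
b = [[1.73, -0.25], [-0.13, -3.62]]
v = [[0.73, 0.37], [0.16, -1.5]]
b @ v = [[1.22, 1.02], [-0.67, 5.38]]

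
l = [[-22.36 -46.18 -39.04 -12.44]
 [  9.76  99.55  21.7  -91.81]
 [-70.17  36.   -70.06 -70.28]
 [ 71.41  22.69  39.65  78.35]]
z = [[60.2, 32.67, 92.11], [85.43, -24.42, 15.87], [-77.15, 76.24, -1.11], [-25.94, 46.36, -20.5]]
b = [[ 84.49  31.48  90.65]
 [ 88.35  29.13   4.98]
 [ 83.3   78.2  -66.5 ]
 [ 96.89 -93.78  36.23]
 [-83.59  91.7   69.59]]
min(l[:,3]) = -91.81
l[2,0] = -70.17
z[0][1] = 32.67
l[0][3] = -12.44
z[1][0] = 85.43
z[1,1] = -24.42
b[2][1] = 78.2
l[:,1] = [-46.18, 99.55, 36.0, 22.69]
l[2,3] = -70.28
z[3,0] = -25.94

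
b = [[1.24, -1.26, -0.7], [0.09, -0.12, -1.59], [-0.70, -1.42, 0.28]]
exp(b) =[[3.55, -2.21, -0.07],  [1.33, 1.85, -2.58],  [-2.17, -1.38, 3.08]]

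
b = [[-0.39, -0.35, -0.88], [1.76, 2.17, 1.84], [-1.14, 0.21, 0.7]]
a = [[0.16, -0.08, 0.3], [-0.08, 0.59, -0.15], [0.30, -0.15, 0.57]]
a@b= [[-0.55, -0.17, -0.08], [1.24, 1.28, 1.05], [-1.03, -0.31, -0.14]]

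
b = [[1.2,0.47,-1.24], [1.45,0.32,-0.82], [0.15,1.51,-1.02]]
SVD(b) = [[-0.63,-0.25,-0.73],[-0.56,-0.49,0.66],[-0.53,0.83,0.17]] @ diag([2.752948005350299, 1.3329188042333964, 0.25180298083784636]) @ [[-0.6, -0.46, 0.65], [-0.67, 0.74, -0.10], [0.43, 0.49, 0.75]]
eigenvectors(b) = [[-0.48-0.19j,-0.48+0.19j,(0.5+0j)], [(-0.65+0j),(-0.65-0j),(-0.01+0j)], [(-0.53+0.18j),(-0.53-0.18j),(0.87+0j)]]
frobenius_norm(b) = 3.07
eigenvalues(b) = [(0.73+0.66j), (0.73-0.66j), (-0.96+0j)]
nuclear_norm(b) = 4.34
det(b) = -0.92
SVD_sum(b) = [[1.05, 0.81, -1.13], [0.94, 0.72, -1.01], [0.88, 0.67, -0.94]] + [[0.23, -0.25, 0.03], [0.44, -0.48, 0.06], [-0.74, 0.82, -0.11]] + [[-0.08, -0.09, -0.14],[0.07, 0.08, 0.13],[0.02, 0.02, 0.03]]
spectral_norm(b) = 2.75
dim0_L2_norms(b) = [1.89, 1.61, 1.8]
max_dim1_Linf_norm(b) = 1.51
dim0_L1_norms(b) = [2.8, 2.3, 3.08]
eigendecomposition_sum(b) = [[(0.77-0.37j),-0.03+0.45j,(-0.45+0.22j)], [(0.72-0.79j),(0.17+0.54j),-0.41+0.46j], [0.37-0.85j,0.29+0.39j,-0.21+0.50j]] + [[(0.77+0.37j), (-0.03-0.45j), -0.45-0.22j],[(0.72+0.79j), (0.17-0.54j), -0.41-0.46j],[0.37+0.85j, (0.29-0.39j), (-0.21-0.5j)]] + [[(-0.34-0j), (0.54-0j), (-0.35+0j)], [(0.01+0j), -0.01+0.00j, (0.01-0j)], [-0.58-0.00j, 0.93-0.00j, -0.60+0.00j]]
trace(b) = 0.50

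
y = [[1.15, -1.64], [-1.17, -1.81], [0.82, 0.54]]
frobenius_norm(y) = 3.10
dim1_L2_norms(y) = [2.0, 2.16, 0.98]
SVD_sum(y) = [[-0.29, -1.32], [-0.44, -1.97], [0.15, 0.69]] + [[1.44, -0.32], [-0.73, 0.16], [0.67, -0.15]]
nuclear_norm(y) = 4.32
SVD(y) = [[-0.53, 0.82], [-0.80, -0.42], [0.28, 0.38]] @ diag([2.531167085126555, 1.792844998088775]) @ [[0.22, 0.98], [0.98, -0.22]]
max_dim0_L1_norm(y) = 3.99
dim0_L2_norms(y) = [1.83, 2.5]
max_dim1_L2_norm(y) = 2.16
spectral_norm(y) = 2.53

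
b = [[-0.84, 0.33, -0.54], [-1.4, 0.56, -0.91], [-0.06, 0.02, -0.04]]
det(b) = 0.000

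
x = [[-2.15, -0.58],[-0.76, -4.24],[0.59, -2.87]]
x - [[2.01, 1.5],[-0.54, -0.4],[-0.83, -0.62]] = [[-4.16, -2.08], [-0.22, -3.84], [1.42, -2.25]]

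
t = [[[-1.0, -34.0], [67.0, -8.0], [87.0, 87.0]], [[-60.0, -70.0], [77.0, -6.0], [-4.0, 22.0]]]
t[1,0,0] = -60.0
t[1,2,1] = 22.0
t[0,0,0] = -1.0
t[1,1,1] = -6.0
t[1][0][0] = -60.0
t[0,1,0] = 67.0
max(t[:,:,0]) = 87.0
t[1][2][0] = -4.0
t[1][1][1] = -6.0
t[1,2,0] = -4.0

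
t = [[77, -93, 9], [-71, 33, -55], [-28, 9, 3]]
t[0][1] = -93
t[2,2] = 3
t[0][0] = 77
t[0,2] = 9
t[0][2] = 9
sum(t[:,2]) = -43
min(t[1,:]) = -71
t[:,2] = [9, -55, 3]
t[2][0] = -28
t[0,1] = -93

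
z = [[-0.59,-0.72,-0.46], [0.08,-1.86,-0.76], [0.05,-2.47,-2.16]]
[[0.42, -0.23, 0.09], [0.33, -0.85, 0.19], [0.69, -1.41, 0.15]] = z @ [[-0.42, -0.23, -0.05],  [-0.12, 0.34, -0.14],  [-0.19, 0.26, 0.09]]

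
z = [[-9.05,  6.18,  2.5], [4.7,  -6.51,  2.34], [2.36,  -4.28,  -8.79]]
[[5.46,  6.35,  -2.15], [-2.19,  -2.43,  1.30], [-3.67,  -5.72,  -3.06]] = z @ [[-0.48, -0.44, 0.55], [0.08, 0.21, 0.32], [0.25, 0.43, 0.34]]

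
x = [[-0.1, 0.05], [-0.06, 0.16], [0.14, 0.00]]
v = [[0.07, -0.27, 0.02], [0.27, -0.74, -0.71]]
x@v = [[0.01,  -0.01,  -0.04], [0.04,  -0.10,  -0.11], [0.01,  -0.04,  0.0]]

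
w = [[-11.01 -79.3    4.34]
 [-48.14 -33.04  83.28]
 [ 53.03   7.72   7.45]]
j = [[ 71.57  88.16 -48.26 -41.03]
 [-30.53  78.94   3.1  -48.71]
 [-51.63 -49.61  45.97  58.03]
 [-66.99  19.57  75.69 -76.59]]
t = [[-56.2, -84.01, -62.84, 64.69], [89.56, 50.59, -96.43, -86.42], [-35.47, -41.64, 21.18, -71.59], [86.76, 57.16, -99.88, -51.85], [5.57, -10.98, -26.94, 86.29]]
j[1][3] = -48.71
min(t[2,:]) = -71.59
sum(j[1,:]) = 2.799999999999997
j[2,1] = -49.61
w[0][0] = -11.01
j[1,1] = 78.94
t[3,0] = 86.76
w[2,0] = 53.03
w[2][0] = 53.03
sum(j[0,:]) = 70.44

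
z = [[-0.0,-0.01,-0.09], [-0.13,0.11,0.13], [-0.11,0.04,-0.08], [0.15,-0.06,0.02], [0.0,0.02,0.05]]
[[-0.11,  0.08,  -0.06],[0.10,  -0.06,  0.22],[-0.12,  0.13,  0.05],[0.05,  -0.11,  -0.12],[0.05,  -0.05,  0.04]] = z @ [[-0.26, -0.93, -0.60],[-1.03, -0.75, 0.68],[1.36, -0.77, 0.55]]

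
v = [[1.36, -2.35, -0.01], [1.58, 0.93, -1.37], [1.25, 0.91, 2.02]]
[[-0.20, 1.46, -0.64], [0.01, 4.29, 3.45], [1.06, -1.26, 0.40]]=v@[[0.18,1.32,0.99],[0.19,0.15,0.85],[0.33,-1.51,-0.8]]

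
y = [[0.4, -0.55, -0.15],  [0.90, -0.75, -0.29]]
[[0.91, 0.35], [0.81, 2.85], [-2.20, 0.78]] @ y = [[0.68, -0.76, -0.24], [2.89, -2.58, -0.95], [-0.18, 0.63, 0.10]]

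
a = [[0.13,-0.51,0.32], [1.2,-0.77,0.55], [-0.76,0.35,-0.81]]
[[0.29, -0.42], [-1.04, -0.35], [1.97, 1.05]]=a@ [[-1.32, 0.39], [-2.26, -0.17], [-2.17, -1.73]]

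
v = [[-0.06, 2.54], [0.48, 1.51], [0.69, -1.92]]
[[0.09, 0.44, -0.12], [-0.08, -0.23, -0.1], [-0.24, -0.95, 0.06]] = v @ [[-0.26, -0.96, -0.05],[0.03, 0.15, -0.05]]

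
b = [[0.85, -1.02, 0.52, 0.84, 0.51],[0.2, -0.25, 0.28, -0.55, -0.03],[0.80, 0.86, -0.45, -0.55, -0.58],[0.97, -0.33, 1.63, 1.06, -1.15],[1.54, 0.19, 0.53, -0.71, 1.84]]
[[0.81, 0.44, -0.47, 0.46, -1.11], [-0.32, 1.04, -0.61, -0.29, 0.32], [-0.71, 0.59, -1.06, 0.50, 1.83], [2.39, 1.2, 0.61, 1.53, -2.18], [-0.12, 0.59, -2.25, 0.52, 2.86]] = b @ [[-0.10, 0.68, -1.06, 0.52, 0.75],[0.4, -0.86, 0.35, 0.60, 0.9],[1.04, 0.36, 0.43, 0.31, -0.52],[0.89, -1.03, 0.79, 0.6, -1.02],[0.02, -0.66, -0.19, -0.07, 0.59]]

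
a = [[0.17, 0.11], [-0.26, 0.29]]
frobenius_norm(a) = 0.44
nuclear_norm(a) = 0.59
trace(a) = 0.46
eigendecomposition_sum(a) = [[(0.08+0.12j),0.05-0.08j], [-0.13+0.19j,0.14+0.04j]] + [[0.08-0.12j, 0.05+0.08j], [(-0.13-0.19j), 0.14-0.04j]]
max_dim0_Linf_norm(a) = 0.29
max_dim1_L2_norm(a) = 0.39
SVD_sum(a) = [[0.03, -0.03], [-0.28, 0.27]] + [[0.14,0.14], [0.02,0.02]]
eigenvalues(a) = [(0.23+0.16j), (0.23-0.16j)]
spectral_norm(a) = 0.39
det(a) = 0.08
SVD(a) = [[-0.11, 0.99], [0.99, 0.11]] @ diag([0.39121630642440164, 0.19912257930141605]) @ [[-0.71, 0.71], [0.71, 0.71]]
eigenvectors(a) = [[(-0.19+0.51j), (-0.19-0.51j)], [-0.84+0.00j, (-0.84-0j)]]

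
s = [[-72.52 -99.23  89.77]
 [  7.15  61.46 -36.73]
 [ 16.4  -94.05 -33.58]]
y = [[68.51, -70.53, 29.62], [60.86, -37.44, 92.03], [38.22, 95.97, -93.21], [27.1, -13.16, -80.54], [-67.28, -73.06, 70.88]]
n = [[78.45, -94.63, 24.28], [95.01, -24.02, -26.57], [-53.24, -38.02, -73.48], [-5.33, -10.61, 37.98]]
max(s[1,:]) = 61.46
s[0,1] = -99.23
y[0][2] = 29.62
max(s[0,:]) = 89.77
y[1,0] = 60.86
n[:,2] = [24.28, -26.57, -73.48, 37.98]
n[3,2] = 37.98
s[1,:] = [7.15, 61.46, -36.73]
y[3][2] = -80.54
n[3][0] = -5.33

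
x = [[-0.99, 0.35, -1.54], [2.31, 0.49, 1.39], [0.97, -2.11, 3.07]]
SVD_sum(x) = [[-0.88, 0.64, -1.48],[0.99, -0.72, 1.65],[1.76, -1.29, 2.95]] + [[-0.19, -0.19, 0.03],  [1.29, 1.25, -0.23],  [-0.82, -0.79, 0.15]] + [[0.09, -0.11, -0.1], [0.03, -0.04, -0.03], [0.03, -0.03, -0.03]]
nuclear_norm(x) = 6.94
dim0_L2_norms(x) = [2.69, 2.19, 3.71]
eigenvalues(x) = [(0.17+0.89j), (0.17-0.89j), (2.22+0j)]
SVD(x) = [[-0.4, 0.13, 0.91], [0.45, -0.84, 0.31], [0.8, 0.53, 0.28]] @ diag([4.59278072862949, 2.161619655519602, 0.18483950768404536]) @ [[0.48, -0.35, 0.8], [-0.71, -0.69, 0.13], [0.51, -0.64, -0.58]]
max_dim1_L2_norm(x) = 3.85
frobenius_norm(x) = 5.08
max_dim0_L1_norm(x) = 6.0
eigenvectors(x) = [[-0.44+0.18j,  -0.44-0.18j,  -0.41+0.00j], [(0.65+0j),  0.65-0.00j,  0.17+0.00j], [0.58+0.12j,  0.58-0.12j,  (0.9+0j)]]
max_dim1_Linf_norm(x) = 3.07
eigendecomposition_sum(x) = [[-0.82+0.49j, (-0.48-0.18j), -0.28+0.26j],  [(1.29-0.19j), (0.52+0.48j), 0.49-0.18j],  [1.20+0.06j, (0.38+0.52j), (0.48-0.07j)]] + [[(-0.82-0.49j), -0.48+0.18j, (-0.28-0.26j)], [(1.29+0.19j), 0.52-0.48j, 0.49+0.18j], [(1.2-0.06j), (0.38-0.52j), (0.48+0.07j)]] + [[(0.65-0j), (1.31+0j), -0.97-0.00j], [(-0.27+0j), -0.55-0.00j, 0.40+0.00j], [-1.42+0.00j, (-2.87-0j), (2.12+0j)]]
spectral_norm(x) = 4.59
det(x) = 1.84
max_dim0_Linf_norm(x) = 3.07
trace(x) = 2.57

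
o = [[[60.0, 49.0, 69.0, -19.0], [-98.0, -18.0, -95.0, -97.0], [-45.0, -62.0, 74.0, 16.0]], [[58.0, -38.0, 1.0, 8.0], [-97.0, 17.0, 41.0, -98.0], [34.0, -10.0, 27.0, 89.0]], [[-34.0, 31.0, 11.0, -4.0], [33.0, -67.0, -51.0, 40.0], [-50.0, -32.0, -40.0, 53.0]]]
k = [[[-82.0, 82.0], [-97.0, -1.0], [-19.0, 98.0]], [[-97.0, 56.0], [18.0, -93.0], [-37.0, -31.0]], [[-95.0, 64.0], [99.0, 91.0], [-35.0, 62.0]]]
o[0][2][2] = 74.0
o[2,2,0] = -50.0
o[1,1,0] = -97.0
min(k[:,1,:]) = -97.0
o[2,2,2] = -40.0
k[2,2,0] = -35.0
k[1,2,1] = -31.0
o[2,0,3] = -4.0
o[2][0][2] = 11.0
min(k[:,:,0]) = -97.0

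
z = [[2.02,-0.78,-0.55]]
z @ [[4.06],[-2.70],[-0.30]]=[[10.47]]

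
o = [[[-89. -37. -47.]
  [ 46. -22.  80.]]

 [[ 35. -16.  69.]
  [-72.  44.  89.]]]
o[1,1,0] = -72.0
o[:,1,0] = [46.0, -72.0]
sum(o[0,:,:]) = -69.0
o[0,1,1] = -22.0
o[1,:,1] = [-16.0, 44.0]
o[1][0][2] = 69.0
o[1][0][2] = 69.0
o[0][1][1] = -22.0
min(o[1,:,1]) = -16.0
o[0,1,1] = -22.0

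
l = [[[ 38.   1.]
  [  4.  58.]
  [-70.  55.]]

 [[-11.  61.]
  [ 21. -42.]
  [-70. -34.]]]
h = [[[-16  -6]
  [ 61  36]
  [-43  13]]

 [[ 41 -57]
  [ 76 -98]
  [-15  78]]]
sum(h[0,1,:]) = 97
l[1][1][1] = -42.0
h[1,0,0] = 41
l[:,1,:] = [[4.0, 58.0], [21.0, -42.0]]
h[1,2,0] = -15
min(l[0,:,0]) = -70.0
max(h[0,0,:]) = -6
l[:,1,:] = [[4.0, 58.0], [21.0, -42.0]]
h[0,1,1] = 36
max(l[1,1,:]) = 21.0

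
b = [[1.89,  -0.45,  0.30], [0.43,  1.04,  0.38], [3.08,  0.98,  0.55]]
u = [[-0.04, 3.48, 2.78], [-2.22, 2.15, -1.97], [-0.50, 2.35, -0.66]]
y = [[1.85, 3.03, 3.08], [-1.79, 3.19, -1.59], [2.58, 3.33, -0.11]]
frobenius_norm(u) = 6.28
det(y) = -47.59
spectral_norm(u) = 4.97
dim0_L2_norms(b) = [3.64, 1.5, 0.73]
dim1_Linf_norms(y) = [3.08, 3.19, 3.33]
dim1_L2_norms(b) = [1.97, 1.19, 3.28]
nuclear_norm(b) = 5.26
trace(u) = 1.45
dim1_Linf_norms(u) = [3.48, 2.22, 2.35]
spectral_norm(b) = 3.78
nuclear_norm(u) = 9.46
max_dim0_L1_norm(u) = 7.98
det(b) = -0.88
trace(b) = 3.48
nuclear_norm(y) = 11.97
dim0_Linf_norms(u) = [2.22, 3.48, 2.78]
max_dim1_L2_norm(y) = 4.7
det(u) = -13.31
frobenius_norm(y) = 7.47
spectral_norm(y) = 6.00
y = u + b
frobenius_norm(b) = 4.00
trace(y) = 4.93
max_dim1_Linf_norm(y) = 3.33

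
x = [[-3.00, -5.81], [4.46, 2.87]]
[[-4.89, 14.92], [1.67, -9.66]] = x @ [[-0.25, -0.77],[0.97, -2.17]]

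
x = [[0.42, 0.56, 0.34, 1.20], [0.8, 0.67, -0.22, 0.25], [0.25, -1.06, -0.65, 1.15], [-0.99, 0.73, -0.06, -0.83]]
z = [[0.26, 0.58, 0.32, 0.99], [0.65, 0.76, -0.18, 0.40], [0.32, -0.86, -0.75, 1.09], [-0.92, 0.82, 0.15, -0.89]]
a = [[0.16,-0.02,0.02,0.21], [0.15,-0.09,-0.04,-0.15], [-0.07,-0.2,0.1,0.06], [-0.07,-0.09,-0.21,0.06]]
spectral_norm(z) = 2.19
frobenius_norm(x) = 2.90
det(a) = -0.00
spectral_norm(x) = 2.26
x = a + z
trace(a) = 0.23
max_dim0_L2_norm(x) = 1.87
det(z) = -1.13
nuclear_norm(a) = 0.98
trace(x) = -0.39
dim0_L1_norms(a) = [0.45, 0.4, 0.37, 0.48]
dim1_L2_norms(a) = [0.27, 0.23, 0.24, 0.25]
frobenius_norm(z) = 2.76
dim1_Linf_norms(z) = [0.99, 0.76, 1.09, 0.92]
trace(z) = -0.62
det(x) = -1.61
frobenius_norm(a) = 0.49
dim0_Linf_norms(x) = [0.99, 1.06, 0.65, 1.2]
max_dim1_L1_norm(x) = 3.11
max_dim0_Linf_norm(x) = 1.2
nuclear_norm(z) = 4.83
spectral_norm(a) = 0.28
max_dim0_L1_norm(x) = 3.43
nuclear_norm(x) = 5.16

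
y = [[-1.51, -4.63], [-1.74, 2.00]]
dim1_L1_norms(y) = [6.14, 3.74]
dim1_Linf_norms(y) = [4.63, 2.0]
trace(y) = 0.49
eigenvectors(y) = [[-0.95, 0.67], [-0.32, -0.74]]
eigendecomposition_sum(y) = [[-2.36, -2.15], [-0.81, -0.73]] + [[0.85, -2.48], [-0.93, 2.73]]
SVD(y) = [[-0.94, 0.33], [0.33, 0.94]] @ diag([5.102138924521662, 2.1708934554420076]) @ [[0.17,0.99],[-0.99,0.17]]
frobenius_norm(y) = 5.54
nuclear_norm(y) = 7.27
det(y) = -11.08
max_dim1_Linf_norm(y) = 4.63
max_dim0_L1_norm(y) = 6.63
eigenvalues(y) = [-3.09, 3.58]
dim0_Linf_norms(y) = [1.74, 4.63]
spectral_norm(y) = 5.10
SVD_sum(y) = [[-0.8, -4.75], [0.28, 1.66]] + [[-0.71, 0.12], [-2.02, 0.34]]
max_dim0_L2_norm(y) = 5.04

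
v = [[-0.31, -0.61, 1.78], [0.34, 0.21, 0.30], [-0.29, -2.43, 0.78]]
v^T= [[-0.31, 0.34, -0.29], [-0.61, 0.21, -2.43], [1.78, 0.3, 0.78]]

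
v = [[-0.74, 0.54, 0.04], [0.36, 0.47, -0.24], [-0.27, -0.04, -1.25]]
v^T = [[-0.74, 0.36, -0.27], [0.54, 0.47, -0.04], [0.04, -0.24, -1.25]]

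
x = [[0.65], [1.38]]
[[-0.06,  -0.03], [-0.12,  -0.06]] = x @ [[-0.09, -0.04]]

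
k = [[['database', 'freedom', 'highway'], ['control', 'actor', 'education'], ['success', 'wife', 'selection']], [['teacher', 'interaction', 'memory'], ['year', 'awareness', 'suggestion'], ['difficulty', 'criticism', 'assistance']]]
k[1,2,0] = 'difficulty'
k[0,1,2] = 'education'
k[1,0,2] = 'memory'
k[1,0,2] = 'memory'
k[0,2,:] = ['success', 'wife', 'selection']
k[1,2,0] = 'difficulty'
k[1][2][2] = 'assistance'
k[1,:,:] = [['teacher', 'interaction', 'memory'], ['year', 'awareness', 'suggestion'], ['difficulty', 'criticism', 'assistance']]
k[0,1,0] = 'control'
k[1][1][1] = 'awareness'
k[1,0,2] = 'memory'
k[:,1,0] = ['control', 'year']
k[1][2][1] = 'criticism'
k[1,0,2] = 'memory'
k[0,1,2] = 'education'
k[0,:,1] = ['freedom', 'actor', 'wife']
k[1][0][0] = 'teacher'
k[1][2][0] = 'difficulty'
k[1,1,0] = 'year'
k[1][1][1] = 'awareness'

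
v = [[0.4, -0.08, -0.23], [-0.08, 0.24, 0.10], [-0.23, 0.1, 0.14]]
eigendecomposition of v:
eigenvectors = [[-0.80,0.4,0.45], [0.34,0.92,-0.21], [0.50,0.01,0.87]]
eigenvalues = [0.58, 0.21, -0.0]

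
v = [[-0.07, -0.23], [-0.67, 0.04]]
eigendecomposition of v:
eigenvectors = [[-0.56,0.45],  [-0.83,-0.89]]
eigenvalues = [-0.41, 0.38]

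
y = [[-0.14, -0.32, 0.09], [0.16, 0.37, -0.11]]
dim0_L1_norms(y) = [0.3, 0.69, 0.2]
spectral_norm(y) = 0.55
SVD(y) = [[-0.65, 0.76], [0.76, 0.65]] @ diag([0.5519816011435943, 0.004038811576947587]) @ [[0.39, 0.89, -0.26], [-0.35, -0.12, -0.93]]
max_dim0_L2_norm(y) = 0.49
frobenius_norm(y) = 0.55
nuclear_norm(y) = 0.56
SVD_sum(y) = [[-0.14,-0.32,0.09],[0.16,0.37,-0.11]] + [[-0.00, -0.0, -0.0],[-0.0, -0.0, -0.00]]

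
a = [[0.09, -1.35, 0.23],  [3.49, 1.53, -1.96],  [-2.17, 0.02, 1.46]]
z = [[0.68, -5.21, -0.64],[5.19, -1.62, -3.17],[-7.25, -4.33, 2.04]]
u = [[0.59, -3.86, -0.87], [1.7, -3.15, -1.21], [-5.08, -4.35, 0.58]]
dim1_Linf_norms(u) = [3.86, 3.15, 5.08]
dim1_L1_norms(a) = [1.67, 6.98, 3.65]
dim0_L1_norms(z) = [13.12, 11.16, 5.85]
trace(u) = -1.98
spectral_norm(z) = 9.97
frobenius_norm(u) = 8.68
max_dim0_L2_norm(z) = 8.94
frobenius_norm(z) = 11.96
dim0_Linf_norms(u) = [5.08, 4.35, 1.21]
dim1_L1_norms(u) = [5.32, 6.06, 10.01]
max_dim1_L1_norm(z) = 13.62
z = u + a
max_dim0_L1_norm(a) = 5.75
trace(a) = 3.08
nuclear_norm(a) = 6.78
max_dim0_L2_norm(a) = 4.11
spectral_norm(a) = 4.97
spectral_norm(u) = 7.26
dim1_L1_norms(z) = [6.53, 9.98, 13.62]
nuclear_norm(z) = 17.36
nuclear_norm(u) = 12.13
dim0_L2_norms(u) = [5.39, 6.61, 1.6]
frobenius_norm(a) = 5.20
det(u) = -3.75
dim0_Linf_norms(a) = [3.49, 1.53, 1.96]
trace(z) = 1.10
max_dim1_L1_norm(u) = 10.01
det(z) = -54.26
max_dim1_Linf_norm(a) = 3.49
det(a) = 2.12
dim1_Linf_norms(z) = [5.21, 5.19, 7.25]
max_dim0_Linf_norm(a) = 3.49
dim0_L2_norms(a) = [4.11, 2.04, 2.45]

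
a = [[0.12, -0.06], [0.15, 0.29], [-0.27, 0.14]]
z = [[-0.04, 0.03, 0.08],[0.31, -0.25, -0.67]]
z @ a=[[-0.02,0.02], [0.18,-0.18]]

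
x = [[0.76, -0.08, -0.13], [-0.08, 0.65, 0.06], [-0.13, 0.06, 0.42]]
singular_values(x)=[0.85, 0.61, 0.37]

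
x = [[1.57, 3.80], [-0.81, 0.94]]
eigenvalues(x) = [(1.26+1.73j), (1.26-1.73j)]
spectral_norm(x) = 4.15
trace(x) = 2.51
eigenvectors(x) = [[0.91+0.00j, (0.91-0j)], [(-0.08+0.41j), (-0.08-0.41j)]]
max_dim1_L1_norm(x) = 5.37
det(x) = 4.55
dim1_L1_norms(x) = [5.37, 1.75]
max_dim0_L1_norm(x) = 4.74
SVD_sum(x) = [[1.42, 3.85], [0.21, 0.56]] + [[0.15,-0.05], [-1.02,0.38]]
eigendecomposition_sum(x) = [[(0.79+0.75j), 1.90-1.38j], [-0.41+0.29j, (0.47+0.98j)]] + [[0.79-0.75j, 1.90+1.38j], [(-0.41-0.29j), 0.47-0.98j]]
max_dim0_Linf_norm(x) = 3.8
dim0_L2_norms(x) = [1.77, 3.91]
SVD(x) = [[0.99,0.14], [0.14,-0.99]] @ diag([4.152334729766346, 1.0966842261910432]) @ [[0.35, 0.94], [0.94, -0.35]]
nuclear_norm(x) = 5.25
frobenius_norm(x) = 4.29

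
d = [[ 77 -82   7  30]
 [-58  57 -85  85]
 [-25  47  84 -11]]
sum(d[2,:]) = 95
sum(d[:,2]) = 6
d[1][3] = 85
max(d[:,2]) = 84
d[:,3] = [30, 85, -11]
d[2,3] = -11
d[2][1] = 47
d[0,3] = 30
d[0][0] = 77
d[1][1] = 57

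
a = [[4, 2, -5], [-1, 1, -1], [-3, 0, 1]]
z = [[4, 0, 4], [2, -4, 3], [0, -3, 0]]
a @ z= [[20, 7, 22], [-2, -1, -1], [-12, -3, -12]]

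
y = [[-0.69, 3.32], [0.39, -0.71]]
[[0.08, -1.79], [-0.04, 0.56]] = y@[[-0.11, 0.72], [-0.00, -0.39]]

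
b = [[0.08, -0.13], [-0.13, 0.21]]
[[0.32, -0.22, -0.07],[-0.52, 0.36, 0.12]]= b @ [[3.87, -2.21, -3.40],[-0.08, 0.35, -1.53]]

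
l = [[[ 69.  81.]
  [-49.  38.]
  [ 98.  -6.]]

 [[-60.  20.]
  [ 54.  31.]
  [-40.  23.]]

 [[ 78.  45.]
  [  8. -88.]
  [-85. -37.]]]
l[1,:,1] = [20.0, 31.0, 23.0]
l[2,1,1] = -88.0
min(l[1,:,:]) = -60.0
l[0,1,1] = 38.0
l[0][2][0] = 98.0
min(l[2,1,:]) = -88.0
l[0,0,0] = 69.0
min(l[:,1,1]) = -88.0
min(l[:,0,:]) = -60.0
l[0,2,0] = 98.0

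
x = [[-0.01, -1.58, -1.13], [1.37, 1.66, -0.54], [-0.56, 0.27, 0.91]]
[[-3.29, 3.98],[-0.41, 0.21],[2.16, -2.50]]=x @ [[0.02, 1.4], [0.47, -1.5], [2.25, -1.44]]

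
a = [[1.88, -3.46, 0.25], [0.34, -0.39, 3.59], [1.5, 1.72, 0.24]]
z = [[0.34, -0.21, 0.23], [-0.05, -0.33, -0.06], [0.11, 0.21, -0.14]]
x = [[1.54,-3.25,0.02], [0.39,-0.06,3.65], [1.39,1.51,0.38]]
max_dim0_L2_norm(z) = 0.44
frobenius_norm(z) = 0.64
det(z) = 0.03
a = z + x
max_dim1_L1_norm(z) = 0.78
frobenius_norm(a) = 5.83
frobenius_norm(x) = 5.55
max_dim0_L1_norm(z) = 0.75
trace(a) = 1.73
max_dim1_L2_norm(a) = 3.95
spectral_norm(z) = 0.50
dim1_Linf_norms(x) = [3.25, 3.65, 1.51]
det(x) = -24.52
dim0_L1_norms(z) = [0.5, 0.75, 0.43]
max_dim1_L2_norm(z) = 0.46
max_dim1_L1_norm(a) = 5.59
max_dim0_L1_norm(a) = 5.57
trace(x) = 1.86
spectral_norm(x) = 3.76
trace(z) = -0.13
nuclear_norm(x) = 9.21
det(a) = -29.84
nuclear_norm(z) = 1.02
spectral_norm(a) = 4.23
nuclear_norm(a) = 9.73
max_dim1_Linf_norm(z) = 0.34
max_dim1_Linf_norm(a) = 3.59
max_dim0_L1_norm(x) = 4.82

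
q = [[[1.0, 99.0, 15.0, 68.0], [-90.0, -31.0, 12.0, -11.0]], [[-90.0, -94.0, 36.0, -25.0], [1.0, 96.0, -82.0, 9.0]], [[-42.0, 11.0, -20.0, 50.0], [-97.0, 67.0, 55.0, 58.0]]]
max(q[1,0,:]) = 36.0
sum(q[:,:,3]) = 149.0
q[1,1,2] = -82.0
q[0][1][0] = -90.0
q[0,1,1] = -31.0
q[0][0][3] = 68.0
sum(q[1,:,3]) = -16.0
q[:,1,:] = [[-90.0, -31.0, 12.0, -11.0], [1.0, 96.0, -82.0, 9.0], [-97.0, 67.0, 55.0, 58.0]]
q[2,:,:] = [[-42.0, 11.0, -20.0, 50.0], [-97.0, 67.0, 55.0, 58.0]]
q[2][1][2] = 55.0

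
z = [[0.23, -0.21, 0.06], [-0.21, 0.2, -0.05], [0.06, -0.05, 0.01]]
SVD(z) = [[-0.72,  -0.58,  -0.38], [0.67,  -0.72,  -0.16], [-0.18,  -0.37,  0.91]] @ diag([0.43968980565710036, 0.006189444317418698, 0.0058792499745190675]) @ [[-0.72, 0.67, -0.18], [-0.58, -0.72, -0.37], [0.38, 0.16, -0.91]]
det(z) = -0.00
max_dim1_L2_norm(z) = 0.32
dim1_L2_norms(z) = [0.32, 0.29, 0.08]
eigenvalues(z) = [0.44, 0.01, -0.01]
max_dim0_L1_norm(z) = 0.5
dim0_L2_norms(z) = [0.32, 0.29, 0.08]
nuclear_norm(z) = 0.45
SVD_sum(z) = [[0.23, -0.21, 0.06], [-0.21, 0.2, -0.05], [0.06, -0.05, 0.01]] + [[0.00, 0.0, 0.0],[0.00, 0.00, 0.0],[0.00, 0.0, 0.0]] + [[-0.0, -0.00, 0.0], [-0.00, -0.00, 0.00], [0.00, 0.0, -0.0]]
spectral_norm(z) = 0.44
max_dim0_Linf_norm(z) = 0.23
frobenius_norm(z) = 0.44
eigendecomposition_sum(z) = [[0.23, -0.21, 0.06], [-0.21, 0.20, -0.05], [0.06, -0.05, 0.01]] + [[0.00,0.0,0.0], [0.00,0.0,0.0], [0.0,0.0,0.0]] + [[-0.00, -0.00, 0.00], [-0.00, -0.00, 0.00], [0.00, 0.0, -0.0]]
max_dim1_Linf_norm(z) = 0.23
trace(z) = 0.44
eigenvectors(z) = [[-0.72, 0.58, -0.38], [0.67, 0.72, -0.16], [-0.18, 0.37, 0.91]]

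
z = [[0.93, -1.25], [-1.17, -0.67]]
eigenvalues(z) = [1.58, -1.32]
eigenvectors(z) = [[0.89, 0.49], [-0.46, 0.87]]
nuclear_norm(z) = 2.90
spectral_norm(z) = 1.59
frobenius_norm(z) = 2.06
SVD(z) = [[-0.94, 0.34], [0.34, 0.94]] @ diag([1.5865663242998524, 1.3145369141251435]) @ [[-0.80, 0.6], [-0.60, -0.80]]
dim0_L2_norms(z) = [1.49, 1.42]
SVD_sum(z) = [[1.2, -0.9],[-0.43, 0.32]] + [[-0.27,  -0.35], [-0.74,  -0.99]]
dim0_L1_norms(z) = [2.1, 1.92]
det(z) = -2.09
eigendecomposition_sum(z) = [[1.23, -0.68], [-0.64, 0.35]] + [[-0.3, -0.57],[-0.53, -1.02]]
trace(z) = 0.26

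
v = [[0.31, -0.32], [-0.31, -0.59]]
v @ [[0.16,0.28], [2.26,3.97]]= [[-0.67,-1.18], [-1.38,-2.43]]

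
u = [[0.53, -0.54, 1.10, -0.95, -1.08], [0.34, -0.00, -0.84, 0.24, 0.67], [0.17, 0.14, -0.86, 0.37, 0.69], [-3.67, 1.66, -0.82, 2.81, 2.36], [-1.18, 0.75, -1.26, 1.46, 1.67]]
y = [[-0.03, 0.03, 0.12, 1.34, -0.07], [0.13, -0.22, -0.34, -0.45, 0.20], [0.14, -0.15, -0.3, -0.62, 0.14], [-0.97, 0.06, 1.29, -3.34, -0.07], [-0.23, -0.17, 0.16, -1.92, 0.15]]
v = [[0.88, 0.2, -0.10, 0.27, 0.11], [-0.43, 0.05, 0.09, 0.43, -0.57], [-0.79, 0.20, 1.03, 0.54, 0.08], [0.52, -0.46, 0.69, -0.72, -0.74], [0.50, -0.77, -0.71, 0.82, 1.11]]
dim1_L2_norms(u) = [1.96, 1.15, 1.18, 5.51, 2.91]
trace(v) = 2.35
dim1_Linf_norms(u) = [1.1, 0.84, 0.86, 3.67, 1.67]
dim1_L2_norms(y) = [1.35, 0.65, 0.73, 3.71, 1.95]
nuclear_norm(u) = 8.61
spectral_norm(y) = 4.36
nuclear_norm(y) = 5.70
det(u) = -0.00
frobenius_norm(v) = 2.99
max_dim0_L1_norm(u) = 6.47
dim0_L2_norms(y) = [1.02, 0.32, 1.38, 4.15, 0.3]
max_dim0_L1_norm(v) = 3.12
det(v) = 1.51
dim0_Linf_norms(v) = [0.88, 0.77, 1.03, 0.82, 1.11]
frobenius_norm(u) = 6.74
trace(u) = 4.15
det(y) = 0.00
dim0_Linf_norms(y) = [0.97, 0.22, 1.29, 3.34, 0.2]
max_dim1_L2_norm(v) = 1.8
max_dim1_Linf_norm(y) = 3.34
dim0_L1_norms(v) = [3.12, 1.68, 2.62, 2.78, 2.61]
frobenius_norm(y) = 4.51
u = y @ v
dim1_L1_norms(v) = [1.56, 1.57, 2.64, 3.13, 3.91]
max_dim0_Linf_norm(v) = 1.11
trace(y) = -3.74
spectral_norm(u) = 6.43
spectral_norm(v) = 2.12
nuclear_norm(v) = 6.04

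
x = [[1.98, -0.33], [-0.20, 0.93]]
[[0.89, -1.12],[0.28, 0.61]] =x@ [[0.52, -0.47], [0.41, 0.56]]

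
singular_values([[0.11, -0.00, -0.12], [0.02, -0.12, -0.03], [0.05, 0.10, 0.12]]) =[0.21, 0.14, 0.08]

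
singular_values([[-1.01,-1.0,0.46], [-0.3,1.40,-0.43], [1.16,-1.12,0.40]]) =[2.23, 1.5, 0.09]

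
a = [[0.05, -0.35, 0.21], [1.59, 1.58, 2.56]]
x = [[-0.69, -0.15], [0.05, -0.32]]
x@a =[[-0.27, 0.0, -0.53], [-0.51, -0.52, -0.81]]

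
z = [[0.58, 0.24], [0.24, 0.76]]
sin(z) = [[0.53, 0.19], [0.19, 0.67]]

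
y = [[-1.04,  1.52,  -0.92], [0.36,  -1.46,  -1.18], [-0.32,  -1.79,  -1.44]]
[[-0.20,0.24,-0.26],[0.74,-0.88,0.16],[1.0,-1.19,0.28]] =y @[[-0.12, 0.14, -0.11], [-0.35, 0.42, -0.20], [-0.23, 0.27, 0.08]]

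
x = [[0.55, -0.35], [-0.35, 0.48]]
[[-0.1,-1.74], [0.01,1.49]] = x @ [[-0.3, -2.21], [-0.20, 1.50]]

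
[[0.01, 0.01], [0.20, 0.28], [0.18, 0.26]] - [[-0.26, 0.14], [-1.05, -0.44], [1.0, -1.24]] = [[0.27, -0.13], [1.25, 0.72], [-0.82, 1.5]]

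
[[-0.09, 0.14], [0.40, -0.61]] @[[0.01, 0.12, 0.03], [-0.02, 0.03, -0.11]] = [[-0.0,-0.01,-0.02], [0.02,0.03,0.08]]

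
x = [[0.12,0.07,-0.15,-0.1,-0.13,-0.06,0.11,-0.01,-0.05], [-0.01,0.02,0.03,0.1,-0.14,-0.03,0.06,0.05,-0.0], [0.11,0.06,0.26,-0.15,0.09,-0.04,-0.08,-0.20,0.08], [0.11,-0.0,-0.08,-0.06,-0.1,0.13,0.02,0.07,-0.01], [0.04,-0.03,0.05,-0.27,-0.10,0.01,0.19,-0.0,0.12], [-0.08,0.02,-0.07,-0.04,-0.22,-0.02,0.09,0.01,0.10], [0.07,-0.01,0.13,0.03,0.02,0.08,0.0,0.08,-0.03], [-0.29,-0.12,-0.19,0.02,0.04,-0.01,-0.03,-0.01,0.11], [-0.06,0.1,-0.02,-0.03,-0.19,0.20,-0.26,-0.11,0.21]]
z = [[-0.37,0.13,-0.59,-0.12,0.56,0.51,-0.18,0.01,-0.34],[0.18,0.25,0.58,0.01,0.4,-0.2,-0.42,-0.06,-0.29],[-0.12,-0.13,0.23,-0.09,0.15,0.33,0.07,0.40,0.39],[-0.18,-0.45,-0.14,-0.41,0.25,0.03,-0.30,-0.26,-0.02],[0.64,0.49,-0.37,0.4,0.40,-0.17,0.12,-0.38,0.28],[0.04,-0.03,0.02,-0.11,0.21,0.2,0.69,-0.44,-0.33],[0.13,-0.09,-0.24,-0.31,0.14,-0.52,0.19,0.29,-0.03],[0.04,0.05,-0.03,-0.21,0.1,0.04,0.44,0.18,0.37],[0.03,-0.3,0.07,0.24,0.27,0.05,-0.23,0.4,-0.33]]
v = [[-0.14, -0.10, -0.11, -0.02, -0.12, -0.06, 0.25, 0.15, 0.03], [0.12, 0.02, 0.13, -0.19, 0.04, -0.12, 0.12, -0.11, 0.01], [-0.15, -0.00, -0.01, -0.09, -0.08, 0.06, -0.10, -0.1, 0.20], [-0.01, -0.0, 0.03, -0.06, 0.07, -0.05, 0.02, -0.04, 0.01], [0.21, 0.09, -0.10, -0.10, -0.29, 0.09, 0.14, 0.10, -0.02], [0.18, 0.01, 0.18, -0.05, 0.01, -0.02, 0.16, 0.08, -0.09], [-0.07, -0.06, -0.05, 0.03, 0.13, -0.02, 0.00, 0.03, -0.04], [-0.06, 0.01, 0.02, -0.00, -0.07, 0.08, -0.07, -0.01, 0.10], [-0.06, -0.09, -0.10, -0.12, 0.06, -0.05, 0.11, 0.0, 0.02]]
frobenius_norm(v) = 0.89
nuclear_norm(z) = 7.23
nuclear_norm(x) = 2.33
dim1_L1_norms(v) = [0.98, 0.86, 0.79, 0.29, 1.14, 0.78, 0.43, 0.42, 0.61]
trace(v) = -0.49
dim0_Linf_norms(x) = [0.29, 0.12, 0.26, 0.27, 0.22, 0.2, 0.26, 0.2, 0.21]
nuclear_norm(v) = 2.01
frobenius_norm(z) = 2.67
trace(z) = 0.34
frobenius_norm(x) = 0.98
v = z @ x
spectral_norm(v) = 0.53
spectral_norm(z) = 1.31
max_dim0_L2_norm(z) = 1.04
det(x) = -0.00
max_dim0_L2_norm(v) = 0.39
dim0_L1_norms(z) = [1.73, 1.92, 2.27, 1.9, 2.48, 2.05, 2.64, 2.42, 2.38]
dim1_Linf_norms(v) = [0.25, 0.19, 0.2, 0.07, 0.29, 0.18, 0.13, 0.1, 0.12]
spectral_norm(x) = 0.52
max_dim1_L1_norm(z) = 3.25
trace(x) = 0.42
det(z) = 0.00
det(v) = 0.00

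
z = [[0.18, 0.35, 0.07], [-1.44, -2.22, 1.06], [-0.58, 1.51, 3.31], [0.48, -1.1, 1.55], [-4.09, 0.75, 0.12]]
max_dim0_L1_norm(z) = 6.77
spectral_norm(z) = 4.60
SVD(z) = [[-0.02, -0.05, 0.12],[0.32, -0.02, -0.82],[0.47, -0.78, 0.33],[0.03, -0.41, -0.43],[0.82, 0.47, 0.15]] @ diag([4.600634411345868, 3.6023930029291944, 2.977050161751903]) @ [[-0.89, 0.13, 0.44], [-0.46, -0.1, -0.88], [0.07, 0.99, -0.15]]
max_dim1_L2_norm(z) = 4.16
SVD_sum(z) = [[0.07, -0.01, -0.04], [-1.30, 0.19, 0.65], [-1.93, 0.28, 0.97], [-0.11, 0.02, 0.05], [-3.35, 0.48, 1.68]] + [[0.08,  0.02,  0.16], [0.03,  0.01,  0.06], [1.28,  0.28,  2.49], [0.68,  0.15,  1.31], [-0.77,  -0.17,  -1.49]] + [[0.02, 0.34, -0.05], [-0.17, -2.41, 0.36], [0.07, 0.96, -0.14], [-0.09, -1.26, 0.19], [0.03, 0.43, -0.06]]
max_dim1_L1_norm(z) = 5.4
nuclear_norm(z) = 11.18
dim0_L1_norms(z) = [6.77, 5.93, 6.11]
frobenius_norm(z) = 6.56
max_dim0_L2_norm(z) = 4.4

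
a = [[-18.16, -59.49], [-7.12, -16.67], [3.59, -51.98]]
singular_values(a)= [81.74, 15.18]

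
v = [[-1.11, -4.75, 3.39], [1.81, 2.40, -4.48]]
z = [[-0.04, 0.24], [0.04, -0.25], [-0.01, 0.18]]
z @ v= [[0.48,  0.77,  -1.21], [-0.50,  -0.79,  1.26], [0.34,  0.48,  -0.84]]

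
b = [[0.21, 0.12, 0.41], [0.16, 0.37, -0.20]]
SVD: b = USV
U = [[-0.99, 0.16], [0.16, 0.99]]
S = [0.48, 0.45]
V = [[-0.38, -0.12, -0.92], [0.43, 0.86, -0.29]]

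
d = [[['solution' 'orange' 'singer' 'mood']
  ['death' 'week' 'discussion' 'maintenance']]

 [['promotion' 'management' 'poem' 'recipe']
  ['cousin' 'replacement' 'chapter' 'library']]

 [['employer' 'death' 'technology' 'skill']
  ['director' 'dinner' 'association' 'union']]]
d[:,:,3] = [['mood', 'maintenance'], ['recipe', 'library'], ['skill', 'union']]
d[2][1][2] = 'association'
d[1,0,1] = 'management'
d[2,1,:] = ['director', 'dinner', 'association', 'union']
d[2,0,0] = 'employer'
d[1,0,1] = 'management'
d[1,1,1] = 'replacement'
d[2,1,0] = 'director'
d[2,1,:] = ['director', 'dinner', 'association', 'union']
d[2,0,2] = 'technology'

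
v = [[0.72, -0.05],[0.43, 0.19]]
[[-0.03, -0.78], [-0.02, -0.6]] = v@[[-0.04, -1.13], [-0.02, -0.60]]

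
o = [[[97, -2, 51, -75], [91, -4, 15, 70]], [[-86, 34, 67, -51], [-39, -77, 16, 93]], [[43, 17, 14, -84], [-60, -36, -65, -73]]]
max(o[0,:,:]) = 97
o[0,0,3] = -75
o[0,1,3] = 70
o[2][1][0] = -60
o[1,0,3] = -51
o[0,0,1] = -2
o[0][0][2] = 51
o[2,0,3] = -84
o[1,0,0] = -86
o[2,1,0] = -60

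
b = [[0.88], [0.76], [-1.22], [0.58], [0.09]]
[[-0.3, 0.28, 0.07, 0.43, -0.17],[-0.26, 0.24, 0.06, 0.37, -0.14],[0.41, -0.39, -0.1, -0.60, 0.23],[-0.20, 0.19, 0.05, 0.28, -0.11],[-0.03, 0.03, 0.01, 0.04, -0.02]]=b @ [[-0.34,0.32,0.08,0.49,-0.19]]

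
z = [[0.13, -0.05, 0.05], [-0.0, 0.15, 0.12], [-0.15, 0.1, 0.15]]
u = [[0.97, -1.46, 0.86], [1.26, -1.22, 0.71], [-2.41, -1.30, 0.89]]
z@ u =[[-0.06, -0.19, 0.12], [-0.10, -0.34, 0.21], [-0.38, -0.1, 0.08]]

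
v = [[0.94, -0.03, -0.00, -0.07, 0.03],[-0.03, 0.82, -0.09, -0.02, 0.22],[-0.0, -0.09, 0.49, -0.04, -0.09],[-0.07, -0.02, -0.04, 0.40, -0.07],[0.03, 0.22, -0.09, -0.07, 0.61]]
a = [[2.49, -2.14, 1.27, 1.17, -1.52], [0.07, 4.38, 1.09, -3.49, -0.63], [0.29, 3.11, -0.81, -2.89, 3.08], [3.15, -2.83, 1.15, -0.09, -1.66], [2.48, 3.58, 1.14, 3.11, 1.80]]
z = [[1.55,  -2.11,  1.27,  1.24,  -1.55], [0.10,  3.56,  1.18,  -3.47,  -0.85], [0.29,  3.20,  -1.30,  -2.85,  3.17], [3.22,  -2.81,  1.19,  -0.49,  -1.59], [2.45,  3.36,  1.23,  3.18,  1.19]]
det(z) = -107.51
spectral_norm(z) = 7.94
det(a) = -57.13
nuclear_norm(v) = 3.26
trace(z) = 4.51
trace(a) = 7.77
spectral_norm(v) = 0.99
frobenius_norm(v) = 1.58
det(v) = 0.08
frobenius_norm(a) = 11.51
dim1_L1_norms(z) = [7.72, 9.16, 10.81, 9.3, 11.41]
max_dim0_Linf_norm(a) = 4.38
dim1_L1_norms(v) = [1.07, 1.18, 0.71, 0.6, 1.02]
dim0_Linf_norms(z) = [3.22, 3.56, 1.3, 3.47, 3.17]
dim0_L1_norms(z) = [7.61, 15.04, 6.17, 11.23, 8.35]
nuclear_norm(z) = 21.06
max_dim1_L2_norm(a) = 5.76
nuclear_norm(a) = 21.57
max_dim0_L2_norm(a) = 7.37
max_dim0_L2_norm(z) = 6.82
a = v + z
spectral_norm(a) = 8.47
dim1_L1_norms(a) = [8.59, 9.66, 10.18, 8.88, 12.11]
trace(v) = 3.26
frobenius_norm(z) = 11.06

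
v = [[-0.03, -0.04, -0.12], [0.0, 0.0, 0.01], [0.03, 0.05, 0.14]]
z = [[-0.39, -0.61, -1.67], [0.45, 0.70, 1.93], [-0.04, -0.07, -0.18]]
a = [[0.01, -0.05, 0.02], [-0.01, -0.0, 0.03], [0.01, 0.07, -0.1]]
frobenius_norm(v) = 0.20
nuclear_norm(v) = 0.21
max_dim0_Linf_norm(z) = 1.93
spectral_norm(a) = 0.13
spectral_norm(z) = 2.79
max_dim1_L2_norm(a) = 0.12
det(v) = 0.00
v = a @ z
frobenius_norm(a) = 0.14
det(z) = -0.00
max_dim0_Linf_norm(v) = 0.14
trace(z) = 0.13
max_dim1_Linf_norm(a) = 0.1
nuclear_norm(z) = 2.79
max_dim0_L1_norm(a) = 0.15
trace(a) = -0.09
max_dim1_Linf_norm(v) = 0.14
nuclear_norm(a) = 0.17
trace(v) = 0.11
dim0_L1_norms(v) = [0.06, 0.09, 0.27]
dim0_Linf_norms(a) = [0.01, 0.07, 0.1]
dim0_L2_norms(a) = [0.02, 0.09, 0.11]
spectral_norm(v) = 0.20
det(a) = -0.00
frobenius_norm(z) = 2.79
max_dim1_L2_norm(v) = 0.15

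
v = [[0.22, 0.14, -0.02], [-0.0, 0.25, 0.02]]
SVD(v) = [[-0.73, -0.68], [-0.68, 0.73]] @ diag([0.3167950640971371, 0.17590021990802276]) @ [[-0.51, -0.86, 0.00], [-0.85, 0.50, 0.16]]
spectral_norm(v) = 0.32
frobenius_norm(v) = 0.36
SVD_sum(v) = [[0.12,  0.2,  -0.00], [0.11,  0.18,  -0.0]] + [[0.10, -0.06, -0.02],[-0.11, 0.07, 0.02]]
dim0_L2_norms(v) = [0.22, 0.29, 0.03]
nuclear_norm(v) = 0.49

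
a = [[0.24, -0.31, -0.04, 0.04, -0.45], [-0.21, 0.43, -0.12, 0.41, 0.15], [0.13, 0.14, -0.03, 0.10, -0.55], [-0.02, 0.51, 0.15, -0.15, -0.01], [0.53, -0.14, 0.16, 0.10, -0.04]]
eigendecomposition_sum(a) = [[0.03+0.00j, (-0.2-0j), (-0+0j), -0.10-0.00j, -0.06-0.00j], [(-0.08-0j), (0.52+0j), 0.01-0.00j, (0.27+0j), 0.15+0.00j], [(-0.03-0j), (0.22+0j), -0j, 0.11+0.00j, (0.06+0j)], [(-0.05-0j), 0.36+0.00j, -0j, (0.18+0j), 0.10+0.00j], [0.02+0.00j, -0.14-0.00j, -0.00+0.00j, -0.07-0.00j, (-0.04-0j)]] + [[(0.1+0.14j), (-0.03+0.01j), (0.01+0.05j), 0.01+0.05j, -0.18+0.05j], [-0.08+0.00j, 0.00-0.01j, (-0.02-0.01j), -0.02-0.01j, (0.02-0.08j)], [0.08+0.27j, -0.04+0.00j, (-0.02+0.08j), (-0+0.09j), -0.31-0.01j], [0.04+0.08j, (-0.01+0j), (-0+0.03j), 0.03j, (-0.1+0.01j)], [(0.25-0.09j), 0.04j, (0.08+0.01j), 0.08-0.00j, 0.00+0.30j]] + [[0.10-0.14j, (-0.03-0.01j), (0.01-0.05j), 0.01-0.05j, (-0.18-0.05j)], [(-0.08-0j), 0.00+0.01j, (-0.02+0.01j), (-0.02+0.01j), 0.02+0.08j], [(0.08-0.27j), -0.04-0.00j, (-0.02-0.08j), (-0-0.09j), (-0.31+0.01j)], [(0.04-0.08j), -0.01-0.00j, -0.00-0.03j, -0.03j, (-0.1-0.01j)], [(0.25+0.09j), 0.00-0.04j, 0.08-0.01j, 0.08+0.00j, -0.3j]] + [[-0.00+0.00j, (-0-0j), 0.00-0.00j, (-0-0j), 0.00-0.00j], [(-0+0j), -0.00-0.00j, -0j, (-0-0j), -0j], [0.00-0.00j, 0j, -0.00+0.00j, 0j, (-0+0j)], [0.00-0.00j, 0.00+0.00j, (-0+0j), 0j, (-0+0j)], [-0.00+0.00j, (-0-0j), 0.00-0.00j, -0.00-0.00j, 0.00-0.00j]] + [[(0.02-0j),-0.06+0.00j,-0.05+0.00j,0.11+0.00j,-0.03+0.00j],[(0.03-0j),-0.10+0.00j,(-0.08+0j),(0.19+0j),(-0.04+0j)],[(-0+0j),0.00-0.00j,-0j,-0.01-0.00j,-0j],[(-0.05+0j),(0.18-0j),(0.15-0j),-0.34-0.00j,0.08-0.00j],[-0j,-0.00+0.00j,-0.00+0.00j,0.01+0.00j,-0.00+0.00j]]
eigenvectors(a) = [[0.28+0.00j, (0.38-0.12j), (0.38+0.12j), 0.37+0.00j, (0.28+0j)], [-0.73+0.00j, -0.04+0.17j, -0.04-0.17j, (0.18+0j), 0.47+0.00j], [(-0.31+0j), 0.63+0.00j, (0.63-0j), (-0.85+0j), -0.02+0.00j], [(-0.5+0j), 0.20-0.04j, (0.2+0.04j), (-0.3+0j), -0.84+0.00j], [0.20+0.00j, (-0.02-0.61j), (-0.02+0.61j), (0.12+0j), (0.02+0j)]]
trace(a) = 0.45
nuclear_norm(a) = 2.55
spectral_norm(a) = 0.95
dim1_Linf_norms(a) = [0.45, 0.43, 0.55, 0.51, 0.53]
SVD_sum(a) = [[0.31, -0.35, 0.03, -0.04, -0.31], [-0.28, 0.32, -0.03, 0.04, 0.28], [0.15, -0.17, 0.01, -0.02, -0.15], [-0.17, 0.19, -0.02, 0.02, 0.17], [0.22, -0.25, 0.02, -0.03, -0.22]] + [[0.01,0.09,-0.00,0.04,-0.10], [0.03,0.18,-0.00,0.08,-0.19], [0.05,0.34,-0.01,0.15,-0.36], [0.03,0.19,-0.01,0.08,-0.20], [0.00,0.01,-0.00,0.00,-0.01]] + [[-0.08,  -0.05,  -0.07,  0.05,  -0.04], [-0.08,  -0.05,  -0.07,  0.04,  -0.04], [-0.05,  -0.03,  -0.04,  0.03,  -0.02], [0.19,  0.11,  0.16,  -0.11,  0.09], [0.2,  0.12,  0.16,  -0.11,  0.09]] + [[-0.00, 0.00, 0.0, -0.00, -0.00], [0.12, -0.02, -0.02, 0.25, 0.10], [-0.02, 0.0, 0.00, -0.05, -0.02], [-0.07, 0.01, 0.01, -0.15, -0.06], [0.11, -0.02, -0.02, 0.24, 0.1]] + [[-0.00, -0.00, 0.00, 0.0, -0.00], [-0.00, -0.00, 0.00, 0.00, -0.00], [0.00, 0.00, -0.0, -0.0, 0.00], [-0.0, -0.0, 0.0, 0.0, -0.0], [0.00, 0.0, -0.0, -0.0, 0.00]]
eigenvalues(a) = [(0.7+0j), (0.09+0.54j), (0.09-0.54j), (-0+0j), (-0.42+0j)]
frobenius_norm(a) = 1.34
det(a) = 0.00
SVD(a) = [[-0.6,-0.21,-0.28,-0.01,-0.72], [0.53,-0.41,-0.26,0.66,-0.22], [-0.29,-0.77,-0.16,-0.14,0.53], [0.32,-0.44,0.63,-0.4,-0.37], [-0.42,-0.02,0.65,0.62,0.1]] @ diag([0.9510965754875101, 0.6694297138523309, 0.4817025154403223, 0.44926641541275836, 0.0012397209984495346]) @ [[-0.55, 0.63, -0.05, 0.08, 0.55], [-0.10, -0.66, 0.02, -0.29, 0.69], [0.62, 0.38, 0.51, -0.34, 0.29], [0.40, -0.06, -0.08, 0.84, 0.35], [0.37, 0.18, -0.85, -0.3, 0.13]]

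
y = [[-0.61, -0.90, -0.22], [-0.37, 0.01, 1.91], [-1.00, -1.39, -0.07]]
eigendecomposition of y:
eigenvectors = [[0.80+0.00j, (0.16-0.38j), (0.16+0.38j)], [(-0.58+0j), -0.68+0.00j, (-0.68-0j)], [0.16+0.00j, 0.16-0.58j, (0.16+0.58j)]]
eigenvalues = [0j, (-0.34+1.42j), (-0.34-1.42j)]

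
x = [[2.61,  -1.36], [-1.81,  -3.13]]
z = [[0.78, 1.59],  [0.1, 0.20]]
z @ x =[[-0.84,-6.04], [-0.1,-0.76]]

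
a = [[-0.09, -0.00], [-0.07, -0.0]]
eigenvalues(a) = [-0.0, -0.09]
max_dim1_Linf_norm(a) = 0.09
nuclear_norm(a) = 0.11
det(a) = 0.00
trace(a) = -0.09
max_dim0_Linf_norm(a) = 0.09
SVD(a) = [[-0.79, -0.61], [-0.61, 0.79]] @ diag([0.11401754250991379, -0.0]) @ [[1.0, 0.0], [0.00, 1.00]]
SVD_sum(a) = [[-0.09, 0.0], [-0.07, 0.00]] + [[-0.00, 0.00], [-0.0, -0.0]]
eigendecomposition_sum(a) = [[-0.00, -0.00],[0.0, -0.00]] + [[-0.09, -0.00], [-0.07, -0.0]]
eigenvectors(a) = [[0.0, 0.79], [1.00, 0.61]]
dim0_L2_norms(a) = [0.11, 0.0]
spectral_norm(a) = 0.11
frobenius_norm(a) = 0.11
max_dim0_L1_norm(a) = 0.16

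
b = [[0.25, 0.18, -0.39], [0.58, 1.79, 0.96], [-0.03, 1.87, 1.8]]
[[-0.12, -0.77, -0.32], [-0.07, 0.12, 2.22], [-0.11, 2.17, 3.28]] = b @ [[0.72, -2.35, -0.26], [-0.55, 0.46, 0.78], [0.52, 0.69, 1.01]]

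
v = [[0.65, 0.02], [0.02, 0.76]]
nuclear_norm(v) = 1.41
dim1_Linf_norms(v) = [0.65, 0.76]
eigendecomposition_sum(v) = [[0.63, -0.11], [-0.11, 0.02]] + [[0.02, 0.13], [0.13, 0.74]]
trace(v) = 1.41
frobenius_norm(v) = 1.00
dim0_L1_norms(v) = [0.67, 0.78]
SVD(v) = [[0.17, 0.98], [0.98, -0.17]] @ diag([0.7635234995535981, 0.6464765004464019]) @ [[0.17, 0.98], [0.98, -0.17]]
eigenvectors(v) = [[-0.98, -0.17], [0.17, -0.98]]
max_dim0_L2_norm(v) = 0.76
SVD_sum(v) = [[0.02, 0.13], [0.13, 0.74]] + [[0.63, -0.11], [-0.11, 0.02]]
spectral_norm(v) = 0.76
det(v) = 0.49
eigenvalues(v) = [0.65, 0.76]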